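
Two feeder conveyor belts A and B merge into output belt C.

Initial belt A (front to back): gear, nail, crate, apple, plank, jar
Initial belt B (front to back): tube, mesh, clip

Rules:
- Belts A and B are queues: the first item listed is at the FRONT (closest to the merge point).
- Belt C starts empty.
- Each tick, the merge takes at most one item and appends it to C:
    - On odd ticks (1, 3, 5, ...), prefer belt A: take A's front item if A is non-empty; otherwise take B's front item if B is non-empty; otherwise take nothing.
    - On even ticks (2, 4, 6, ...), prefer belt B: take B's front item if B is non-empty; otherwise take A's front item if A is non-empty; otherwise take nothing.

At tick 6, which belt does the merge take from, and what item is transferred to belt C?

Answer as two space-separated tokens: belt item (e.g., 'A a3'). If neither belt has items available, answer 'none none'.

Tick 1: prefer A, take gear from A; A=[nail,crate,apple,plank,jar] B=[tube,mesh,clip] C=[gear]
Tick 2: prefer B, take tube from B; A=[nail,crate,apple,plank,jar] B=[mesh,clip] C=[gear,tube]
Tick 3: prefer A, take nail from A; A=[crate,apple,plank,jar] B=[mesh,clip] C=[gear,tube,nail]
Tick 4: prefer B, take mesh from B; A=[crate,apple,plank,jar] B=[clip] C=[gear,tube,nail,mesh]
Tick 5: prefer A, take crate from A; A=[apple,plank,jar] B=[clip] C=[gear,tube,nail,mesh,crate]
Tick 6: prefer B, take clip from B; A=[apple,plank,jar] B=[-] C=[gear,tube,nail,mesh,crate,clip]

Answer: B clip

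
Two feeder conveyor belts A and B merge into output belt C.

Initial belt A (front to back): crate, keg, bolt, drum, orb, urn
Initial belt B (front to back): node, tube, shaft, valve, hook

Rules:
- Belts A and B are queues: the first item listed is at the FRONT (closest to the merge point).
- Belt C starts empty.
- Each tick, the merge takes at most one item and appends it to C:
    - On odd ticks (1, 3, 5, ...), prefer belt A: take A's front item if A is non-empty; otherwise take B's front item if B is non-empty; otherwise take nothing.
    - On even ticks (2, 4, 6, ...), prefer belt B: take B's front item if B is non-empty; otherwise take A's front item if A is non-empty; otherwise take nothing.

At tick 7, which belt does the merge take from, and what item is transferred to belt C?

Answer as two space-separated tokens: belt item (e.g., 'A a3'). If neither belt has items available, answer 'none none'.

Answer: A drum

Derivation:
Tick 1: prefer A, take crate from A; A=[keg,bolt,drum,orb,urn] B=[node,tube,shaft,valve,hook] C=[crate]
Tick 2: prefer B, take node from B; A=[keg,bolt,drum,orb,urn] B=[tube,shaft,valve,hook] C=[crate,node]
Tick 3: prefer A, take keg from A; A=[bolt,drum,orb,urn] B=[tube,shaft,valve,hook] C=[crate,node,keg]
Tick 4: prefer B, take tube from B; A=[bolt,drum,orb,urn] B=[shaft,valve,hook] C=[crate,node,keg,tube]
Tick 5: prefer A, take bolt from A; A=[drum,orb,urn] B=[shaft,valve,hook] C=[crate,node,keg,tube,bolt]
Tick 6: prefer B, take shaft from B; A=[drum,orb,urn] B=[valve,hook] C=[crate,node,keg,tube,bolt,shaft]
Tick 7: prefer A, take drum from A; A=[orb,urn] B=[valve,hook] C=[crate,node,keg,tube,bolt,shaft,drum]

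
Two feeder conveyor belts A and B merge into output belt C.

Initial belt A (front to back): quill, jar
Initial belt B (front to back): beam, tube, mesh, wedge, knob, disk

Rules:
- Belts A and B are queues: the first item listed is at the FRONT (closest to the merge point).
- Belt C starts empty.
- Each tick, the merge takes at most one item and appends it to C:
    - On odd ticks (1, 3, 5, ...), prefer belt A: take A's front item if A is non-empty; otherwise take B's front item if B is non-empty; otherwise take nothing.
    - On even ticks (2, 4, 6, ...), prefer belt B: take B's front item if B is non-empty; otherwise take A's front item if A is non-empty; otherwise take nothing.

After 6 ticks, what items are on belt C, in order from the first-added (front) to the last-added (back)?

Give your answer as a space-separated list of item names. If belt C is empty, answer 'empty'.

Answer: quill beam jar tube mesh wedge

Derivation:
Tick 1: prefer A, take quill from A; A=[jar] B=[beam,tube,mesh,wedge,knob,disk] C=[quill]
Tick 2: prefer B, take beam from B; A=[jar] B=[tube,mesh,wedge,knob,disk] C=[quill,beam]
Tick 3: prefer A, take jar from A; A=[-] B=[tube,mesh,wedge,knob,disk] C=[quill,beam,jar]
Tick 4: prefer B, take tube from B; A=[-] B=[mesh,wedge,knob,disk] C=[quill,beam,jar,tube]
Tick 5: prefer A, take mesh from B; A=[-] B=[wedge,knob,disk] C=[quill,beam,jar,tube,mesh]
Tick 6: prefer B, take wedge from B; A=[-] B=[knob,disk] C=[quill,beam,jar,tube,mesh,wedge]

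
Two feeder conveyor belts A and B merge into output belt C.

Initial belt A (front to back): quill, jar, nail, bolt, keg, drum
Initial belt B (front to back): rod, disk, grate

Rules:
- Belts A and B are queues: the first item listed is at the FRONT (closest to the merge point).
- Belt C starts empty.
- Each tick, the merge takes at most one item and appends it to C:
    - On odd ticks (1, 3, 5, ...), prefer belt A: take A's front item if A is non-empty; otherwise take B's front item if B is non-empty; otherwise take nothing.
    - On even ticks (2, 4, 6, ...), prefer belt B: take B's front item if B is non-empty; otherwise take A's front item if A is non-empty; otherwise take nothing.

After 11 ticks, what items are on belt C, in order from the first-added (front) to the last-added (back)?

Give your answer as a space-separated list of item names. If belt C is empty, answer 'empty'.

Tick 1: prefer A, take quill from A; A=[jar,nail,bolt,keg,drum] B=[rod,disk,grate] C=[quill]
Tick 2: prefer B, take rod from B; A=[jar,nail,bolt,keg,drum] B=[disk,grate] C=[quill,rod]
Tick 3: prefer A, take jar from A; A=[nail,bolt,keg,drum] B=[disk,grate] C=[quill,rod,jar]
Tick 4: prefer B, take disk from B; A=[nail,bolt,keg,drum] B=[grate] C=[quill,rod,jar,disk]
Tick 5: prefer A, take nail from A; A=[bolt,keg,drum] B=[grate] C=[quill,rod,jar,disk,nail]
Tick 6: prefer B, take grate from B; A=[bolt,keg,drum] B=[-] C=[quill,rod,jar,disk,nail,grate]
Tick 7: prefer A, take bolt from A; A=[keg,drum] B=[-] C=[quill,rod,jar,disk,nail,grate,bolt]
Tick 8: prefer B, take keg from A; A=[drum] B=[-] C=[quill,rod,jar,disk,nail,grate,bolt,keg]
Tick 9: prefer A, take drum from A; A=[-] B=[-] C=[quill,rod,jar,disk,nail,grate,bolt,keg,drum]
Tick 10: prefer B, both empty, nothing taken; A=[-] B=[-] C=[quill,rod,jar,disk,nail,grate,bolt,keg,drum]
Tick 11: prefer A, both empty, nothing taken; A=[-] B=[-] C=[quill,rod,jar,disk,nail,grate,bolt,keg,drum]

Answer: quill rod jar disk nail grate bolt keg drum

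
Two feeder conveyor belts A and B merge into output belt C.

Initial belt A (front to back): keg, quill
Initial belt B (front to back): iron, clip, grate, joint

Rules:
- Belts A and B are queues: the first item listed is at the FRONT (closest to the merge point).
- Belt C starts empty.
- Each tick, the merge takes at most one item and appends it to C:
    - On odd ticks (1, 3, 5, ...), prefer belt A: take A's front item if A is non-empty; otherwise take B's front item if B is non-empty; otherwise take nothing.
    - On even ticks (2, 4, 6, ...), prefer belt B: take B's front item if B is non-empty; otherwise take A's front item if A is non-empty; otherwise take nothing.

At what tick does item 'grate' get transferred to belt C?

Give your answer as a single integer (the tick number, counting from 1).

Answer: 5

Derivation:
Tick 1: prefer A, take keg from A; A=[quill] B=[iron,clip,grate,joint] C=[keg]
Tick 2: prefer B, take iron from B; A=[quill] B=[clip,grate,joint] C=[keg,iron]
Tick 3: prefer A, take quill from A; A=[-] B=[clip,grate,joint] C=[keg,iron,quill]
Tick 4: prefer B, take clip from B; A=[-] B=[grate,joint] C=[keg,iron,quill,clip]
Tick 5: prefer A, take grate from B; A=[-] B=[joint] C=[keg,iron,quill,clip,grate]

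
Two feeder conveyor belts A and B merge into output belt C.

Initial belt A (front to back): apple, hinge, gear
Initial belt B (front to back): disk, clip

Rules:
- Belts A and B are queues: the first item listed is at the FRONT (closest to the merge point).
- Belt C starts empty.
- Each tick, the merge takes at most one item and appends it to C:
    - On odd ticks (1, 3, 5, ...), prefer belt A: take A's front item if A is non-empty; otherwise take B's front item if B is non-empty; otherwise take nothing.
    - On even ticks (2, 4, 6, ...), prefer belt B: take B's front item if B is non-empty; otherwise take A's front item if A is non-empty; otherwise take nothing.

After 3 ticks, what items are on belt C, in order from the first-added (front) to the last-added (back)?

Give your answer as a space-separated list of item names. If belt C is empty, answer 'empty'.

Tick 1: prefer A, take apple from A; A=[hinge,gear] B=[disk,clip] C=[apple]
Tick 2: prefer B, take disk from B; A=[hinge,gear] B=[clip] C=[apple,disk]
Tick 3: prefer A, take hinge from A; A=[gear] B=[clip] C=[apple,disk,hinge]

Answer: apple disk hinge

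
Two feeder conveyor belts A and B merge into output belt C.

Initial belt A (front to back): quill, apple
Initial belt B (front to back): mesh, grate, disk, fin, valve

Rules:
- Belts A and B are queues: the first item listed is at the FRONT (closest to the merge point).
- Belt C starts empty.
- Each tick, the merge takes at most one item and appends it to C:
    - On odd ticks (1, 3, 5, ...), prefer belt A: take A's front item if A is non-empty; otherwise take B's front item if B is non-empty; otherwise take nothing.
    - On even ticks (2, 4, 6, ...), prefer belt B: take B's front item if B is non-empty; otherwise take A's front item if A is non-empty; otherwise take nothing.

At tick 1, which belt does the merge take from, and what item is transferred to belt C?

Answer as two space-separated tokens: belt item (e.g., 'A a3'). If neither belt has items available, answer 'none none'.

Answer: A quill

Derivation:
Tick 1: prefer A, take quill from A; A=[apple] B=[mesh,grate,disk,fin,valve] C=[quill]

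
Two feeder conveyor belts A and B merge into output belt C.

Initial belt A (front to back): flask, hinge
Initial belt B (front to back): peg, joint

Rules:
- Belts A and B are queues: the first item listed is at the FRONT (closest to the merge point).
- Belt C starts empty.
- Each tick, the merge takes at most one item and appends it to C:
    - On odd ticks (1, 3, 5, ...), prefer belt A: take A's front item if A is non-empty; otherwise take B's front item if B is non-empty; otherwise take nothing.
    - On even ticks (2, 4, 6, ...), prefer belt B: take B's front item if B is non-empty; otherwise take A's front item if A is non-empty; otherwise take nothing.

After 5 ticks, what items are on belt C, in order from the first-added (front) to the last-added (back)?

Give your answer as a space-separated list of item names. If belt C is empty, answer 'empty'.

Answer: flask peg hinge joint

Derivation:
Tick 1: prefer A, take flask from A; A=[hinge] B=[peg,joint] C=[flask]
Tick 2: prefer B, take peg from B; A=[hinge] B=[joint] C=[flask,peg]
Tick 3: prefer A, take hinge from A; A=[-] B=[joint] C=[flask,peg,hinge]
Tick 4: prefer B, take joint from B; A=[-] B=[-] C=[flask,peg,hinge,joint]
Tick 5: prefer A, both empty, nothing taken; A=[-] B=[-] C=[flask,peg,hinge,joint]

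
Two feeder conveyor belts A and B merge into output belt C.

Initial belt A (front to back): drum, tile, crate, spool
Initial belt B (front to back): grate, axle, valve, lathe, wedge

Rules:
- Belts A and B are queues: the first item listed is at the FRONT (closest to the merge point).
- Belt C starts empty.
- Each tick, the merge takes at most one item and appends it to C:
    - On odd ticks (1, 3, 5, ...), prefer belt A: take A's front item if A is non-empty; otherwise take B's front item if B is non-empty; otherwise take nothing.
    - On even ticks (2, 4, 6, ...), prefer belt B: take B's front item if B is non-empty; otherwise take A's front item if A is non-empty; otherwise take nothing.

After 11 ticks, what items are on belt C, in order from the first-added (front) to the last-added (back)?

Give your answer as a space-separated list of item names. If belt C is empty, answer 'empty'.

Tick 1: prefer A, take drum from A; A=[tile,crate,spool] B=[grate,axle,valve,lathe,wedge] C=[drum]
Tick 2: prefer B, take grate from B; A=[tile,crate,spool] B=[axle,valve,lathe,wedge] C=[drum,grate]
Tick 3: prefer A, take tile from A; A=[crate,spool] B=[axle,valve,lathe,wedge] C=[drum,grate,tile]
Tick 4: prefer B, take axle from B; A=[crate,spool] B=[valve,lathe,wedge] C=[drum,grate,tile,axle]
Tick 5: prefer A, take crate from A; A=[spool] B=[valve,lathe,wedge] C=[drum,grate,tile,axle,crate]
Tick 6: prefer B, take valve from B; A=[spool] B=[lathe,wedge] C=[drum,grate,tile,axle,crate,valve]
Tick 7: prefer A, take spool from A; A=[-] B=[lathe,wedge] C=[drum,grate,tile,axle,crate,valve,spool]
Tick 8: prefer B, take lathe from B; A=[-] B=[wedge] C=[drum,grate,tile,axle,crate,valve,spool,lathe]
Tick 9: prefer A, take wedge from B; A=[-] B=[-] C=[drum,grate,tile,axle,crate,valve,spool,lathe,wedge]
Tick 10: prefer B, both empty, nothing taken; A=[-] B=[-] C=[drum,grate,tile,axle,crate,valve,spool,lathe,wedge]
Tick 11: prefer A, both empty, nothing taken; A=[-] B=[-] C=[drum,grate,tile,axle,crate,valve,spool,lathe,wedge]

Answer: drum grate tile axle crate valve spool lathe wedge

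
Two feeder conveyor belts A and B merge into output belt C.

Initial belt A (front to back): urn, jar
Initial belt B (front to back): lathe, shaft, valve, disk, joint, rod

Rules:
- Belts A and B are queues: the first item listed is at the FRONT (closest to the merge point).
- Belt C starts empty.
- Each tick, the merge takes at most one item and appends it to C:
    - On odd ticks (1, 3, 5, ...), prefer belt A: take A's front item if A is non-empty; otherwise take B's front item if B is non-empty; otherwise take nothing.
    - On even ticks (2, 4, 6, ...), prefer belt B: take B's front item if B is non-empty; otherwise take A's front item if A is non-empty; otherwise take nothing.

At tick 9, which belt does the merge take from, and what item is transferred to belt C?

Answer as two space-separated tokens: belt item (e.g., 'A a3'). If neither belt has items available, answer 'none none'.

Tick 1: prefer A, take urn from A; A=[jar] B=[lathe,shaft,valve,disk,joint,rod] C=[urn]
Tick 2: prefer B, take lathe from B; A=[jar] B=[shaft,valve,disk,joint,rod] C=[urn,lathe]
Tick 3: prefer A, take jar from A; A=[-] B=[shaft,valve,disk,joint,rod] C=[urn,lathe,jar]
Tick 4: prefer B, take shaft from B; A=[-] B=[valve,disk,joint,rod] C=[urn,lathe,jar,shaft]
Tick 5: prefer A, take valve from B; A=[-] B=[disk,joint,rod] C=[urn,lathe,jar,shaft,valve]
Tick 6: prefer B, take disk from B; A=[-] B=[joint,rod] C=[urn,lathe,jar,shaft,valve,disk]
Tick 7: prefer A, take joint from B; A=[-] B=[rod] C=[urn,lathe,jar,shaft,valve,disk,joint]
Tick 8: prefer B, take rod from B; A=[-] B=[-] C=[urn,lathe,jar,shaft,valve,disk,joint,rod]
Tick 9: prefer A, both empty, nothing taken; A=[-] B=[-] C=[urn,lathe,jar,shaft,valve,disk,joint,rod]

Answer: none none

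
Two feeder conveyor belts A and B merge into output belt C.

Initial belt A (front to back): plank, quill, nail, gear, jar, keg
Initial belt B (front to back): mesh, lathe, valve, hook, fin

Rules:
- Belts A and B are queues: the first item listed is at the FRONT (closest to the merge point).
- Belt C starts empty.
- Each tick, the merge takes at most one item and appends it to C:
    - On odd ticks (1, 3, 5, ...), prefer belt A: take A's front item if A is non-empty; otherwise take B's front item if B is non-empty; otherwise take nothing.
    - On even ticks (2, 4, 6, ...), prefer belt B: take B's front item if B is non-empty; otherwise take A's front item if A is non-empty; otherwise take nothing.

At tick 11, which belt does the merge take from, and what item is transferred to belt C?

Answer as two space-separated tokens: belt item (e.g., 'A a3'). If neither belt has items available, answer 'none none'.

Tick 1: prefer A, take plank from A; A=[quill,nail,gear,jar,keg] B=[mesh,lathe,valve,hook,fin] C=[plank]
Tick 2: prefer B, take mesh from B; A=[quill,nail,gear,jar,keg] B=[lathe,valve,hook,fin] C=[plank,mesh]
Tick 3: prefer A, take quill from A; A=[nail,gear,jar,keg] B=[lathe,valve,hook,fin] C=[plank,mesh,quill]
Tick 4: prefer B, take lathe from B; A=[nail,gear,jar,keg] B=[valve,hook,fin] C=[plank,mesh,quill,lathe]
Tick 5: prefer A, take nail from A; A=[gear,jar,keg] B=[valve,hook,fin] C=[plank,mesh,quill,lathe,nail]
Tick 6: prefer B, take valve from B; A=[gear,jar,keg] B=[hook,fin] C=[plank,mesh,quill,lathe,nail,valve]
Tick 7: prefer A, take gear from A; A=[jar,keg] B=[hook,fin] C=[plank,mesh,quill,lathe,nail,valve,gear]
Tick 8: prefer B, take hook from B; A=[jar,keg] B=[fin] C=[plank,mesh,quill,lathe,nail,valve,gear,hook]
Tick 9: prefer A, take jar from A; A=[keg] B=[fin] C=[plank,mesh,quill,lathe,nail,valve,gear,hook,jar]
Tick 10: prefer B, take fin from B; A=[keg] B=[-] C=[plank,mesh,quill,lathe,nail,valve,gear,hook,jar,fin]
Tick 11: prefer A, take keg from A; A=[-] B=[-] C=[plank,mesh,quill,lathe,nail,valve,gear,hook,jar,fin,keg]

Answer: A keg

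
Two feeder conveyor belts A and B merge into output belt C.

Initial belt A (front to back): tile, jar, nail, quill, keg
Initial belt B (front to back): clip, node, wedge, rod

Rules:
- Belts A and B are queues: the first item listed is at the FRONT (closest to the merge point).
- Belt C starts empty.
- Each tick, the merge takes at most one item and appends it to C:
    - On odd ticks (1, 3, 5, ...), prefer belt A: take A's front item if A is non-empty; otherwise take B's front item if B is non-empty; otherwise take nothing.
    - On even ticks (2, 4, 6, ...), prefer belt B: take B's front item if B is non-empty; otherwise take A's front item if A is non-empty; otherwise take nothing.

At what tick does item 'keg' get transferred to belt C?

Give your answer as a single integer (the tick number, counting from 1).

Tick 1: prefer A, take tile from A; A=[jar,nail,quill,keg] B=[clip,node,wedge,rod] C=[tile]
Tick 2: prefer B, take clip from B; A=[jar,nail,quill,keg] B=[node,wedge,rod] C=[tile,clip]
Tick 3: prefer A, take jar from A; A=[nail,quill,keg] B=[node,wedge,rod] C=[tile,clip,jar]
Tick 4: prefer B, take node from B; A=[nail,quill,keg] B=[wedge,rod] C=[tile,clip,jar,node]
Tick 5: prefer A, take nail from A; A=[quill,keg] B=[wedge,rod] C=[tile,clip,jar,node,nail]
Tick 6: prefer B, take wedge from B; A=[quill,keg] B=[rod] C=[tile,clip,jar,node,nail,wedge]
Tick 7: prefer A, take quill from A; A=[keg] B=[rod] C=[tile,clip,jar,node,nail,wedge,quill]
Tick 8: prefer B, take rod from B; A=[keg] B=[-] C=[tile,clip,jar,node,nail,wedge,quill,rod]
Tick 9: prefer A, take keg from A; A=[-] B=[-] C=[tile,clip,jar,node,nail,wedge,quill,rod,keg]

Answer: 9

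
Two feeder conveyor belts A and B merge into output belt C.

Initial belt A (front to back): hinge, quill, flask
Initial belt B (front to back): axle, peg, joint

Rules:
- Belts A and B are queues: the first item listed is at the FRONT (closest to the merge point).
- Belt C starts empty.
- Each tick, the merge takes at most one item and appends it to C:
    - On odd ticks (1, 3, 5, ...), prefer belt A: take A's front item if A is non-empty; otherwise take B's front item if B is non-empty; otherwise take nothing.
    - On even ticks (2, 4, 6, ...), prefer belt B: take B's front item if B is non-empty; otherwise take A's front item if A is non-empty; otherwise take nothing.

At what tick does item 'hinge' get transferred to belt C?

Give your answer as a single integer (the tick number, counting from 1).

Tick 1: prefer A, take hinge from A; A=[quill,flask] B=[axle,peg,joint] C=[hinge]

Answer: 1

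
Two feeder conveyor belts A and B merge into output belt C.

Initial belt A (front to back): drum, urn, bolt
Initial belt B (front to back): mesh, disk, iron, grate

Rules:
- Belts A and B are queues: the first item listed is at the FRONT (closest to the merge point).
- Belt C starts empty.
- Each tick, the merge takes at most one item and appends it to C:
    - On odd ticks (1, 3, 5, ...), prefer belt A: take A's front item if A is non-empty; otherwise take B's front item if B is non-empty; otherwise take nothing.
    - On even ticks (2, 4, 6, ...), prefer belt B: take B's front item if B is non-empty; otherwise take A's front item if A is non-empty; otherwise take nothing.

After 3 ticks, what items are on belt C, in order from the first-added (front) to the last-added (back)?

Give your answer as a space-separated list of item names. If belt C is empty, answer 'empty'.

Tick 1: prefer A, take drum from A; A=[urn,bolt] B=[mesh,disk,iron,grate] C=[drum]
Tick 2: prefer B, take mesh from B; A=[urn,bolt] B=[disk,iron,grate] C=[drum,mesh]
Tick 3: prefer A, take urn from A; A=[bolt] B=[disk,iron,grate] C=[drum,mesh,urn]

Answer: drum mesh urn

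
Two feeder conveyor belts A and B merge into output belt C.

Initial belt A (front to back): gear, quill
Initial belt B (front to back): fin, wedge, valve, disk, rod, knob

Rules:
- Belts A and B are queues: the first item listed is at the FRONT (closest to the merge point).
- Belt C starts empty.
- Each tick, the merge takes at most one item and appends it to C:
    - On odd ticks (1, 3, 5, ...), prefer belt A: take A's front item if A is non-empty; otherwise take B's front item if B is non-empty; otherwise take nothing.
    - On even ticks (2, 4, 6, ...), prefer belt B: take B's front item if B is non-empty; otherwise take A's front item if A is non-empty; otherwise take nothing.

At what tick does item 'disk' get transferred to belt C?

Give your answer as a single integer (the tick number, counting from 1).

Answer: 6

Derivation:
Tick 1: prefer A, take gear from A; A=[quill] B=[fin,wedge,valve,disk,rod,knob] C=[gear]
Tick 2: prefer B, take fin from B; A=[quill] B=[wedge,valve,disk,rod,knob] C=[gear,fin]
Tick 3: prefer A, take quill from A; A=[-] B=[wedge,valve,disk,rod,knob] C=[gear,fin,quill]
Tick 4: prefer B, take wedge from B; A=[-] B=[valve,disk,rod,knob] C=[gear,fin,quill,wedge]
Tick 5: prefer A, take valve from B; A=[-] B=[disk,rod,knob] C=[gear,fin,quill,wedge,valve]
Tick 6: prefer B, take disk from B; A=[-] B=[rod,knob] C=[gear,fin,quill,wedge,valve,disk]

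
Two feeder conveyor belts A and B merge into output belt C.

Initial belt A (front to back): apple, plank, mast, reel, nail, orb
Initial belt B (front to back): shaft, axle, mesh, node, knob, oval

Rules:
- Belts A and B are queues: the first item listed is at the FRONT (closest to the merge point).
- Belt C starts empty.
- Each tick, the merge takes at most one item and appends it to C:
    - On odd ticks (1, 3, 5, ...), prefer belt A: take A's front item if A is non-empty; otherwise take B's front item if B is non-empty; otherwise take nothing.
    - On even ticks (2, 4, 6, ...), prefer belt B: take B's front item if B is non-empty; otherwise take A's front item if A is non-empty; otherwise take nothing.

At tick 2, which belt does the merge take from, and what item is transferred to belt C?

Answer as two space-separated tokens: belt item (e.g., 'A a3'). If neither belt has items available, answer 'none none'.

Tick 1: prefer A, take apple from A; A=[plank,mast,reel,nail,orb] B=[shaft,axle,mesh,node,knob,oval] C=[apple]
Tick 2: prefer B, take shaft from B; A=[plank,mast,reel,nail,orb] B=[axle,mesh,node,knob,oval] C=[apple,shaft]

Answer: B shaft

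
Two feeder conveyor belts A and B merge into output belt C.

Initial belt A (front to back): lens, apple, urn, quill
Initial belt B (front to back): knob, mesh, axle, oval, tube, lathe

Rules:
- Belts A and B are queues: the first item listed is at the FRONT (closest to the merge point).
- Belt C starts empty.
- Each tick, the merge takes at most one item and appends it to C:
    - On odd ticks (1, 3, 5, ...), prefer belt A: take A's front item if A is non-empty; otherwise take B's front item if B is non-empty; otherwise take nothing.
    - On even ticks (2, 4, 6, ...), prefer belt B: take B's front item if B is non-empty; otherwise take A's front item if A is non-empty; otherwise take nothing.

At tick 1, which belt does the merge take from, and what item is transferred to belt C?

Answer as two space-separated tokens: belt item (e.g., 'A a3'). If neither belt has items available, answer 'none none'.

Tick 1: prefer A, take lens from A; A=[apple,urn,quill] B=[knob,mesh,axle,oval,tube,lathe] C=[lens]

Answer: A lens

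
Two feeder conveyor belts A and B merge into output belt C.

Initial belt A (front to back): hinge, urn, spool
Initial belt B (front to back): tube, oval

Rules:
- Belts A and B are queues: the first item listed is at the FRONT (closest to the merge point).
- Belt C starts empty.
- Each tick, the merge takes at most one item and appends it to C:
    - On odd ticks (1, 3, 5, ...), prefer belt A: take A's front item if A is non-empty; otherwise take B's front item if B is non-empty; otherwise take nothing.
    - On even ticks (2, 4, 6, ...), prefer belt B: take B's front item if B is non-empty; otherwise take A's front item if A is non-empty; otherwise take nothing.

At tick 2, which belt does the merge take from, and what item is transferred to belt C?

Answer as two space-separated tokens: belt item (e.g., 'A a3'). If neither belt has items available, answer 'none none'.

Answer: B tube

Derivation:
Tick 1: prefer A, take hinge from A; A=[urn,spool] B=[tube,oval] C=[hinge]
Tick 2: prefer B, take tube from B; A=[urn,spool] B=[oval] C=[hinge,tube]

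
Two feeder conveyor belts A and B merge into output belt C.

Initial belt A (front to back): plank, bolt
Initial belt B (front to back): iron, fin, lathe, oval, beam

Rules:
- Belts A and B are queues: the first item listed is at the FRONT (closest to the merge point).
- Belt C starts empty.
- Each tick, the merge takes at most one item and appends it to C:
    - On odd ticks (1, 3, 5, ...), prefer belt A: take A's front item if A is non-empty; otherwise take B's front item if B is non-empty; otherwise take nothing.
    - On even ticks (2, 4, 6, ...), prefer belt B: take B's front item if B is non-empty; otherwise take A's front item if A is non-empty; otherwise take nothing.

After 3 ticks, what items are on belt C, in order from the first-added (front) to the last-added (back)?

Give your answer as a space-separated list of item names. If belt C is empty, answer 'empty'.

Tick 1: prefer A, take plank from A; A=[bolt] B=[iron,fin,lathe,oval,beam] C=[plank]
Tick 2: prefer B, take iron from B; A=[bolt] B=[fin,lathe,oval,beam] C=[plank,iron]
Tick 3: prefer A, take bolt from A; A=[-] B=[fin,lathe,oval,beam] C=[plank,iron,bolt]

Answer: plank iron bolt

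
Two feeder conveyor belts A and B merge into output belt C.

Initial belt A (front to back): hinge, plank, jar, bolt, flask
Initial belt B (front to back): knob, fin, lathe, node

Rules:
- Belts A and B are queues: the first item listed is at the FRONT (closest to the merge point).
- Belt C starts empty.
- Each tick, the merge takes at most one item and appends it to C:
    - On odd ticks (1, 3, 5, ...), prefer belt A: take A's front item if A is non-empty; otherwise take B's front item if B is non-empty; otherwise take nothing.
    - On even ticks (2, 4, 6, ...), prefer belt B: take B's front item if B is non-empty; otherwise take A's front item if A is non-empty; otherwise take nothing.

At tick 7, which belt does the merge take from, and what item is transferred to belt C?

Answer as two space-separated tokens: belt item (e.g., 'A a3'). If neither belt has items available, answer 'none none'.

Tick 1: prefer A, take hinge from A; A=[plank,jar,bolt,flask] B=[knob,fin,lathe,node] C=[hinge]
Tick 2: prefer B, take knob from B; A=[plank,jar,bolt,flask] B=[fin,lathe,node] C=[hinge,knob]
Tick 3: prefer A, take plank from A; A=[jar,bolt,flask] B=[fin,lathe,node] C=[hinge,knob,plank]
Tick 4: prefer B, take fin from B; A=[jar,bolt,flask] B=[lathe,node] C=[hinge,knob,plank,fin]
Tick 5: prefer A, take jar from A; A=[bolt,flask] B=[lathe,node] C=[hinge,knob,plank,fin,jar]
Tick 6: prefer B, take lathe from B; A=[bolt,flask] B=[node] C=[hinge,knob,plank,fin,jar,lathe]
Tick 7: prefer A, take bolt from A; A=[flask] B=[node] C=[hinge,knob,plank,fin,jar,lathe,bolt]

Answer: A bolt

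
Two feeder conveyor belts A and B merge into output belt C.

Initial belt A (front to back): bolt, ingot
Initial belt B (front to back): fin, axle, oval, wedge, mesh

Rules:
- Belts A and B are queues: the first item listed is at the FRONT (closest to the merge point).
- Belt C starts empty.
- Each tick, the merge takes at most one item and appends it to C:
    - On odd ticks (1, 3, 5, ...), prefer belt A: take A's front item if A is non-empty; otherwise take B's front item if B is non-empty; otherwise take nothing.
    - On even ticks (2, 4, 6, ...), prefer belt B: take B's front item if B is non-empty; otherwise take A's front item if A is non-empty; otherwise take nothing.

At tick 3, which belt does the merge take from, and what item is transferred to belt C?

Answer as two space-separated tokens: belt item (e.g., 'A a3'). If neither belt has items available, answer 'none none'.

Answer: A ingot

Derivation:
Tick 1: prefer A, take bolt from A; A=[ingot] B=[fin,axle,oval,wedge,mesh] C=[bolt]
Tick 2: prefer B, take fin from B; A=[ingot] B=[axle,oval,wedge,mesh] C=[bolt,fin]
Tick 3: prefer A, take ingot from A; A=[-] B=[axle,oval,wedge,mesh] C=[bolt,fin,ingot]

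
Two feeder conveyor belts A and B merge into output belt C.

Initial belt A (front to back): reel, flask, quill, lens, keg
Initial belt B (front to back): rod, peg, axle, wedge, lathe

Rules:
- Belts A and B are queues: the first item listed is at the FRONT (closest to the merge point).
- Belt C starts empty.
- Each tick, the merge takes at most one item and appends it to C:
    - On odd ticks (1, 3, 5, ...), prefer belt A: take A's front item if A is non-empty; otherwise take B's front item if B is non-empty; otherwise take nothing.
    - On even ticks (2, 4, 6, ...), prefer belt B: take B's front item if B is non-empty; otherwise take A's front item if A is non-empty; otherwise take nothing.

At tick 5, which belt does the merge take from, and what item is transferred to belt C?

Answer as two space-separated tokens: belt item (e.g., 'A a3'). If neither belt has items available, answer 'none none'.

Tick 1: prefer A, take reel from A; A=[flask,quill,lens,keg] B=[rod,peg,axle,wedge,lathe] C=[reel]
Tick 2: prefer B, take rod from B; A=[flask,quill,lens,keg] B=[peg,axle,wedge,lathe] C=[reel,rod]
Tick 3: prefer A, take flask from A; A=[quill,lens,keg] B=[peg,axle,wedge,lathe] C=[reel,rod,flask]
Tick 4: prefer B, take peg from B; A=[quill,lens,keg] B=[axle,wedge,lathe] C=[reel,rod,flask,peg]
Tick 5: prefer A, take quill from A; A=[lens,keg] B=[axle,wedge,lathe] C=[reel,rod,flask,peg,quill]

Answer: A quill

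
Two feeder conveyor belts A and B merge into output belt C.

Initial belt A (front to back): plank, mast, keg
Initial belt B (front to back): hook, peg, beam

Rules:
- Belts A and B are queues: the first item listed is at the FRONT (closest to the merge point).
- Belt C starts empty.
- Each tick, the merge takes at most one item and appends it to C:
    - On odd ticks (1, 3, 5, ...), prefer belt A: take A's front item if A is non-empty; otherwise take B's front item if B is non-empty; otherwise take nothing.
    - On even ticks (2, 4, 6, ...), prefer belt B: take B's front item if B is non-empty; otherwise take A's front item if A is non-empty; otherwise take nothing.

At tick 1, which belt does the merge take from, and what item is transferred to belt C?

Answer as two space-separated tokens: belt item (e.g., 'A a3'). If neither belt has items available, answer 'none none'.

Tick 1: prefer A, take plank from A; A=[mast,keg] B=[hook,peg,beam] C=[plank]

Answer: A plank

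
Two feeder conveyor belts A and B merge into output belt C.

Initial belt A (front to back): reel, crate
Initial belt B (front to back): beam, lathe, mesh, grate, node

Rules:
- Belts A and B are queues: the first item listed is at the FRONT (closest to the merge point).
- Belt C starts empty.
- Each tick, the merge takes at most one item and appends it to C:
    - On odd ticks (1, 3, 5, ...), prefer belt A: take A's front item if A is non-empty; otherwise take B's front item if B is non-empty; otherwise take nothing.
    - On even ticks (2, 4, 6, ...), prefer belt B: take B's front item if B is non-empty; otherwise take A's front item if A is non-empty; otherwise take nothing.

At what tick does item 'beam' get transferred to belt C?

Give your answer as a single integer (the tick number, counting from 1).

Tick 1: prefer A, take reel from A; A=[crate] B=[beam,lathe,mesh,grate,node] C=[reel]
Tick 2: prefer B, take beam from B; A=[crate] B=[lathe,mesh,grate,node] C=[reel,beam]

Answer: 2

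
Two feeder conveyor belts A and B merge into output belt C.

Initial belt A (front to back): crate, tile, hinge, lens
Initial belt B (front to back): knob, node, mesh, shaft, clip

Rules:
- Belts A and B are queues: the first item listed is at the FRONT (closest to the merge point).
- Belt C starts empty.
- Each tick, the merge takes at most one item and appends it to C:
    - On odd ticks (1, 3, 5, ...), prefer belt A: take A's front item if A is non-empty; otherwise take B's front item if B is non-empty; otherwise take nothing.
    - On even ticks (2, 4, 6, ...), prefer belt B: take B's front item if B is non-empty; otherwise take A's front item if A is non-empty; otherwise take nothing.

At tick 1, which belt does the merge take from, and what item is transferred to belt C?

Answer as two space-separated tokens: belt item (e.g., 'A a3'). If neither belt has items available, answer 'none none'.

Tick 1: prefer A, take crate from A; A=[tile,hinge,lens] B=[knob,node,mesh,shaft,clip] C=[crate]

Answer: A crate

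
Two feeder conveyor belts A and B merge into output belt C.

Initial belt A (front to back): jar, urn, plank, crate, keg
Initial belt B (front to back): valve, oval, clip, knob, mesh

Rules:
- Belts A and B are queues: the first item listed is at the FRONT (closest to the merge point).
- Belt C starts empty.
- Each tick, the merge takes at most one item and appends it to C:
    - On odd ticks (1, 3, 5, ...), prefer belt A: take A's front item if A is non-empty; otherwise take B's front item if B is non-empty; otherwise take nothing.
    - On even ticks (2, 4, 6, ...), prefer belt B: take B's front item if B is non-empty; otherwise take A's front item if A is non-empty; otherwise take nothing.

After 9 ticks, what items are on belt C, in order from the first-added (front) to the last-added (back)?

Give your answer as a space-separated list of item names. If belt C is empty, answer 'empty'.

Answer: jar valve urn oval plank clip crate knob keg

Derivation:
Tick 1: prefer A, take jar from A; A=[urn,plank,crate,keg] B=[valve,oval,clip,knob,mesh] C=[jar]
Tick 2: prefer B, take valve from B; A=[urn,plank,crate,keg] B=[oval,clip,knob,mesh] C=[jar,valve]
Tick 3: prefer A, take urn from A; A=[plank,crate,keg] B=[oval,clip,knob,mesh] C=[jar,valve,urn]
Tick 4: prefer B, take oval from B; A=[plank,crate,keg] B=[clip,knob,mesh] C=[jar,valve,urn,oval]
Tick 5: prefer A, take plank from A; A=[crate,keg] B=[clip,knob,mesh] C=[jar,valve,urn,oval,plank]
Tick 6: prefer B, take clip from B; A=[crate,keg] B=[knob,mesh] C=[jar,valve,urn,oval,plank,clip]
Tick 7: prefer A, take crate from A; A=[keg] B=[knob,mesh] C=[jar,valve,urn,oval,plank,clip,crate]
Tick 8: prefer B, take knob from B; A=[keg] B=[mesh] C=[jar,valve,urn,oval,plank,clip,crate,knob]
Tick 9: prefer A, take keg from A; A=[-] B=[mesh] C=[jar,valve,urn,oval,plank,clip,crate,knob,keg]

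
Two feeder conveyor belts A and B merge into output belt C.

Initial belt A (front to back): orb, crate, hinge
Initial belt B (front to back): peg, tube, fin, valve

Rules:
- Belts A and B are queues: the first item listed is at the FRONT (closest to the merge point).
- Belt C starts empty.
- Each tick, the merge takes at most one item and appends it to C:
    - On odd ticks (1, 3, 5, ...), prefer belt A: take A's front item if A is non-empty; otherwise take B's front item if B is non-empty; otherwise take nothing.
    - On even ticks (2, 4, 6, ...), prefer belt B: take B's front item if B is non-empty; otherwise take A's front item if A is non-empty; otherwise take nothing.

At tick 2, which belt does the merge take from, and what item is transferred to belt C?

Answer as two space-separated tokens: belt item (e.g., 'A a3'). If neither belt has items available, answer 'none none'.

Answer: B peg

Derivation:
Tick 1: prefer A, take orb from A; A=[crate,hinge] B=[peg,tube,fin,valve] C=[orb]
Tick 2: prefer B, take peg from B; A=[crate,hinge] B=[tube,fin,valve] C=[orb,peg]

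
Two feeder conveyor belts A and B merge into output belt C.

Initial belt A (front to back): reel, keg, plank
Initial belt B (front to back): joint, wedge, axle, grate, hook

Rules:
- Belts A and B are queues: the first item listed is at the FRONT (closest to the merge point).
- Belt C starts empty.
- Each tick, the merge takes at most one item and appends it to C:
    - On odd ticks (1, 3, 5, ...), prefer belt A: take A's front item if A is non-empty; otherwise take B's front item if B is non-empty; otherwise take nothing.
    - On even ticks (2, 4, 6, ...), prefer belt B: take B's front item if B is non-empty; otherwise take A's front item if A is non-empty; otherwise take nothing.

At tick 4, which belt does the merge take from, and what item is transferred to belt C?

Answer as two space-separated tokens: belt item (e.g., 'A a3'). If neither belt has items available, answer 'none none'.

Tick 1: prefer A, take reel from A; A=[keg,plank] B=[joint,wedge,axle,grate,hook] C=[reel]
Tick 2: prefer B, take joint from B; A=[keg,plank] B=[wedge,axle,grate,hook] C=[reel,joint]
Tick 3: prefer A, take keg from A; A=[plank] B=[wedge,axle,grate,hook] C=[reel,joint,keg]
Tick 4: prefer B, take wedge from B; A=[plank] B=[axle,grate,hook] C=[reel,joint,keg,wedge]

Answer: B wedge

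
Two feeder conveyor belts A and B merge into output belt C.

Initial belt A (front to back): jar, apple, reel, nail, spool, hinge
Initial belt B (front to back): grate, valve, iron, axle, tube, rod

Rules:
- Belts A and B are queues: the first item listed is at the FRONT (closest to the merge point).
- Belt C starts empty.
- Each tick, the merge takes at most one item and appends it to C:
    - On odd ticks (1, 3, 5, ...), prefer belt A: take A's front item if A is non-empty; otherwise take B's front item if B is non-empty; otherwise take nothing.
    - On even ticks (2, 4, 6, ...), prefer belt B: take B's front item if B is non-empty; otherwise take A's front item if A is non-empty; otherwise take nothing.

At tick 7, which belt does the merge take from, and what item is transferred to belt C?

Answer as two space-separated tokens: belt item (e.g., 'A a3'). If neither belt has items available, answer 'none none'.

Answer: A nail

Derivation:
Tick 1: prefer A, take jar from A; A=[apple,reel,nail,spool,hinge] B=[grate,valve,iron,axle,tube,rod] C=[jar]
Tick 2: prefer B, take grate from B; A=[apple,reel,nail,spool,hinge] B=[valve,iron,axle,tube,rod] C=[jar,grate]
Tick 3: prefer A, take apple from A; A=[reel,nail,spool,hinge] B=[valve,iron,axle,tube,rod] C=[jar,grate,apple]
Tick 4: prefer B, take valve from B; A=[reel,nail,spool,hinge] B=[iron,axle,tube,rod] C=[jar,grate,apple,valve]
Tick 5: prefer A, take reel from A; A=[nail,spool,hinge] B=[iron,axle,tube,rod] C=[jar,grate,apple,valve,reel]
Tick 6: prefer B, take iron from B; A=[nail,spool,hinge] B=[axle,tube,rod] C=[jar,grate,apple,valve,reel,iron]
Tick 7: prefer A, take nail from A; A=[spool,hinge] B=[axle,tube,rod] C=[jar,grate,apple,valve,reel,iron,nail]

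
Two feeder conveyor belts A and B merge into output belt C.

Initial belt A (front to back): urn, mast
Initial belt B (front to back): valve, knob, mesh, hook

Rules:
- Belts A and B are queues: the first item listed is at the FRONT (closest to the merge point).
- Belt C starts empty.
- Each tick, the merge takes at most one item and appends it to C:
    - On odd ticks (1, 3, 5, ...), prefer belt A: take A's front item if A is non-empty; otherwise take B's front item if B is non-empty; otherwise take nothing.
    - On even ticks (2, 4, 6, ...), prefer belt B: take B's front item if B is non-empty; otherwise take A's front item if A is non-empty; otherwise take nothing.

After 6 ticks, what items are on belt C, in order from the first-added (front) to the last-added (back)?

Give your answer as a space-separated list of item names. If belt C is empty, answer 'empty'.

Answer: urn valve mast knob mesh hook

Derivation:
Tick 1: prefer A, take urn from A; A=[mast] B=[valve,knob,mesh,hook] C=[urn]
Tick 2: prefer B, take valve from B; A=[mast] B=[knob,mesh,hook] C=[urn,valve]
Tick 3: prefer A, take mast from A; A=[-] B=[knob,mesh,hook] C=[urn,valve,mast]
Tick 4: prefer B, take knob from B; A=[-] B=[mesh,hook] C=[urn,valve,mast,knob]
Tick 5: prefer A, take mesh from B; A=[-] B=[hook] C=[urn,valve,mast,knob,mesh]
Tick 6: prefer B, take hook from B; A=[-] B=[-] C=[urn,valve,mast,knob,mesh,hook]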